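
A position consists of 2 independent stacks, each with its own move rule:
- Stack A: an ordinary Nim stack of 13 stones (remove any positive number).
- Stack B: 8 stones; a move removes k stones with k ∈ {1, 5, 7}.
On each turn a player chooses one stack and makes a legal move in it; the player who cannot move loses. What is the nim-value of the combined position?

Stack A is a plain Nim stack of size 13, so its Grundy value is 13.
For stack B, compute g(0), g(1), … with moves {1, 5, 7}:
g(0) = mex{} = 0
g(1) = mex{0} = 1
g(2) = mex{1} = 0
g(3) = mex{0} = 1
g(4) = mex{1} = 0
g(5) = mex{0} = 1
g(6) = mex{1} = 0
g(7) = mex{0} = 1
g(8) = mex{1} = 0
So g(8) = 0.
The value of a disjunctive sum is the nim-sum of the parts.
Combined value = 13 ⊕ 0 = 13.

13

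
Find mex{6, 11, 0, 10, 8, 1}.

The values 0, 1 are all present; 2 is the first non-negative integer missing from the set.

2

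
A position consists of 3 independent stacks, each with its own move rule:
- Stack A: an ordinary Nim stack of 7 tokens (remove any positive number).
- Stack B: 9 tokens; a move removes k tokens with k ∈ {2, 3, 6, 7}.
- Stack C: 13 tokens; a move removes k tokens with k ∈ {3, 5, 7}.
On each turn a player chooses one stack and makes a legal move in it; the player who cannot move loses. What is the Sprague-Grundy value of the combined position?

6

Stack A is a plain Nim stack of size 7, so its Grundy value is 7.
For stack B, compute g(0), g(1), … with moves {2, 3, 6, 7}:
g(0) = mex{} = 0
g(1) = mex{} = 0
g(2) = mex{0} = 1
g(3) = mex{0} = 1
g(4) = mex{0,1} = 2
g(5) = mex{1} = 0
g(6) = mex{0,1,2} = 3
g(7) = mex{0,2} = 1
g(8) = mex{0,1,3} = 2
g(9) = mex{1,3} = 0
So g(9) = 0.
For stack C, compute g(0), g(1), … with moves {3, 5, 7}:
k:     0  1  2  3  4  5  6  7  8  9 10 11 12 13
g(k):  0  0  0  1  1  1  2  2  2  3  0  0  0  1
So g(13) = 1.
The value of a disjunctive sum is the nim-sum of the parts.
Combined value = 7 XOR 0 XOR 1 = 6.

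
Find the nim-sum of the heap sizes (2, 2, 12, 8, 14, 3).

9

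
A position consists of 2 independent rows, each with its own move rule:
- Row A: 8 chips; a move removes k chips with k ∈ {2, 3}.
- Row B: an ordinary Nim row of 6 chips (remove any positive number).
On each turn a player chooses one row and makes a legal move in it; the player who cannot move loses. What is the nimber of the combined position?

7

For row A, compute g(0), g(1), … with moves {2, 3}:
g(0) = mex{} = 0
g(1) = mex{} = 0
g(2) = mex{0} = 1
g(3) = mex{0} = 1
g(4) = mex{0,1} = 2
g(5) = mex{1} = 0
g(6) = mex{1,2} = 0
g(7) = mex{0,2} = 1
g(8) = mex{0} = 1
So g(8) = 1.
Row B is a plain Nim row of size 6, so its Grundy value is 6.
The value of a disjunctive sum is the nim-sum of the parts.
Combined value = 1 XOR 6 = 7.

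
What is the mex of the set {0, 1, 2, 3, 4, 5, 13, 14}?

The values 0, 1, 2, 3, 4, 5 are all present; 6 is the first non-negative integer missing from the set.

6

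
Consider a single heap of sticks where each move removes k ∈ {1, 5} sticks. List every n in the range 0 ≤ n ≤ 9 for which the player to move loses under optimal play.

0, 2, 4, 6, 8

Build the Grundy sequence with g(k) = mex{g(k−s) : s ∈ {1, 5}, s ≤ k}:
k:     0  1  2  3  4  5  6  7  8  9
g(k):  0  1  0  1  0  1  0  1  0  1
The P-positions (g = 0) in 0..9 are 0, 2, 4, 6, 8.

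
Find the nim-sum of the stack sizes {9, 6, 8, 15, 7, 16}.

31

Nim-sum: 9 XOR 6 XOR 8 XOR 15 XOR 7 XOR 16 = 31.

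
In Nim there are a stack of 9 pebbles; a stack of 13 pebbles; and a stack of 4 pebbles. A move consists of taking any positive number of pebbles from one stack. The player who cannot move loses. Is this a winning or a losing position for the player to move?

Compute the nim-sum pairwise:
9 ⊕ 13 = 4
4 ⊕ 4 = 0
The nim-sum is 0, so this is a P-position: the player to move is in a losing position under optimal play.

Losing position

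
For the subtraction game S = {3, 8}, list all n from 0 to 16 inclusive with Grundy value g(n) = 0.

0, 1, 2, 6, 7, 11, 12, 13

Grundy values for subtraction set {3, 8}:
k:     0  1  2  3  4  5  6  7  8  9 10 11 12 13 14 15 16
g(k):  0  0  0  1  1  1  0  0  2  1  1  0  0  0  1  1  1
The P-positions (g = 0) in 0..16 are 0, 1, 2, 6, 7, 11, 12, 13.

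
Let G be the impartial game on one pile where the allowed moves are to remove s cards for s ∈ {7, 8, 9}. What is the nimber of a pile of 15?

Grundy values for subtraction set {7, 8, 9}:
k:     0  1  2  3  4  5  6  7  8  9 10 11 12 13 14 15
g(k):  0  0  0  0  0  0  0  1  1  1  1  1  1  1  2  2
So g(15) = 2.

2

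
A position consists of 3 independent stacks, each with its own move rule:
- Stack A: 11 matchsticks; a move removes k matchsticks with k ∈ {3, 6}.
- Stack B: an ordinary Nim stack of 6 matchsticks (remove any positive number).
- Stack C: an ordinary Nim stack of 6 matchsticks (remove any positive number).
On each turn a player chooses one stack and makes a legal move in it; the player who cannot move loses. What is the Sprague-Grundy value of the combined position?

0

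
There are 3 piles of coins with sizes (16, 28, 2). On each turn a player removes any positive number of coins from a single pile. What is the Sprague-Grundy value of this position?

Nim-sum: 16 ^ 28 ^ 2 = 14.

14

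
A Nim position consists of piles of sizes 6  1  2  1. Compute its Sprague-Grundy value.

In binary:
  110  (6)
  001  (1)
  010  (2)
  001  (1)
  ---
  100  (4)

4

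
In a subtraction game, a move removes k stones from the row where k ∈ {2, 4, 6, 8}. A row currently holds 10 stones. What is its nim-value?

0

Build the Grundy sequence with g(k) = mex{g(k−s) : s ∈ {2, 4, 6, 8}, s ≤ k}:
g(0) = mex{} = 0
g(1) = mex{} = 0
g(2) = mex{0} = 1
g(3) = mex{0} = 1
g(4) = mex{0,1} = 2
g(5) = mex{0,1} = 2
g(6) = mex{0,1,2} = 3
g(7) = mex{0,1,2} = 3
g(8) = mex{0,1,2,3} = 4
g(9) = mex{0,1,2,3} = 4
g(10) = mex{1,2,3,4} = 0
So g(10) = 0.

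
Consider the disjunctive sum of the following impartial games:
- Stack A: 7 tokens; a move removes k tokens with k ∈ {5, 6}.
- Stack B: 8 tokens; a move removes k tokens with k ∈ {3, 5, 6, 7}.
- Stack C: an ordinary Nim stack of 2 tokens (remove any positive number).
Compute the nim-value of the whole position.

1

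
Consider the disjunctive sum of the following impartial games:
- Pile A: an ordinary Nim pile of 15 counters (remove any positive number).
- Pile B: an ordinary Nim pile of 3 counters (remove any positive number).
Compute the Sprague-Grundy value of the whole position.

12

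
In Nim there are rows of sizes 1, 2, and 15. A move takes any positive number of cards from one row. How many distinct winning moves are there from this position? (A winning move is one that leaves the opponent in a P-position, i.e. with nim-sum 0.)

1

Bitwise XOR of the heap sizes:
  0001  (1)
  0010  (2)
  1111  (15)
  ----
  1100  (12)
The overall nim-sum is X = 12. A row of size p has a winning move iff p XOR X < p (reduce it to p XOR X).
  1: 1 XOR 12 = 13 ≥ 1 — no move.
  2: 2 XOR 12 = 14 ≥ 2 — no move.
  15: 15 XOR 12 = 3 < 15 — winning move (to 3).
That gives 1 winning move.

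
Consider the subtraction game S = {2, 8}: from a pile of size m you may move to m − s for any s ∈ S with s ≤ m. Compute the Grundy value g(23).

1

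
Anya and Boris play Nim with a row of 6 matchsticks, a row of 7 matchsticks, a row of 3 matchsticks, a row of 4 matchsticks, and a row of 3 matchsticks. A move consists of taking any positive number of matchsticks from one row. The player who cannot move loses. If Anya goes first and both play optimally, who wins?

Anya wins

Compute the nim-sum pairwise:
6 ^ 7 = 1
1 ^ 3 = 2
2 ^ 4 = 6
6 ^ 3 = 5
The nim-sum is 5 ≠ 0, so this is an N-position: the player to move can win; Anya has a winning move.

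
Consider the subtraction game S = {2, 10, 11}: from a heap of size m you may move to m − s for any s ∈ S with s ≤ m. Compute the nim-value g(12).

2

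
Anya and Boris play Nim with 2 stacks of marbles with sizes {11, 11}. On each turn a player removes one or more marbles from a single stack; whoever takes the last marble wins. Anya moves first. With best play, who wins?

Bitwise XOR of the heap sizes:
  1011  (11)
  1011  (11)
  ----
  0000  (0)
The nim-sum is 0, so this is a P-position: the player to move is in a losing position under optimal play; Anya is about to move from it and so loses — Boris wins.

Boris wins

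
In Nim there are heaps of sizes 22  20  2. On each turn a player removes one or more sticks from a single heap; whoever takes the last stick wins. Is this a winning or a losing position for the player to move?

Losing position

Nim-sum: 22 ⊕ 20 ⊕ 2 = 0.
The nim-sum is 0, so this is a P-position: the player to move is in a losing position under optimal play.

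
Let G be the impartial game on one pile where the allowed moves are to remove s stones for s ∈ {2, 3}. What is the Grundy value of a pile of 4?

2

Grundy values for subtraction set {2, 3}:
g(0) = mex{} = 0
g(1) = mex{} = 0
g(2) = mex{0} = 1
g(3) = mex{0} = 1
g(4) = mex{0,1} = 2
So g(4) = 2.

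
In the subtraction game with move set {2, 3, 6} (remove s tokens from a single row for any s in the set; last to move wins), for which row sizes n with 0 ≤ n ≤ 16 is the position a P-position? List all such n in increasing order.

0, 1, 5, 9, 10, 14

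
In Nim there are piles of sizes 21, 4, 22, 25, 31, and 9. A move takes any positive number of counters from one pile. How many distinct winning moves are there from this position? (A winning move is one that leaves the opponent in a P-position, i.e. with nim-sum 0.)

Write each in binary and XOR column by column:
  10101  (21)
  00100  (4)
  10110  (22)
  11001  (25)
  11111  (31)
  01001  (9)
  -----
  01000  (8)
The overall nim-sum is X = 8. A pile of size p has a winning move iff p XOR X < p (reduce it to p XOR X).
  21: 21 XOR 8 = 29 ≥ 21 — no move.
  4: 4 XOR 8 = 12 ≥ 4 — no move.
  22: 22 XOR 8 = 30 ≥ 22 — no move.
  25: 25 XOR 8 = 17 < 25 — winning move (to 17).
  31: 31 XOR 8 = 23 < 31 — winning move (to 23).
  9: 9 XOR 8 = 1 < 9 — winning move (to 1).
That gives 3 winning moves.

3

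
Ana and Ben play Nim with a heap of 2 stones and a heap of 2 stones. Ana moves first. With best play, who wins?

Ben wins

Nim-sum: 2 ⊕ 2 = 0.
The nim-sum is 0, so this is a P-position: the player to move is in a losing position under optimal play; Ana is about to move from it and so loses — Ben wins.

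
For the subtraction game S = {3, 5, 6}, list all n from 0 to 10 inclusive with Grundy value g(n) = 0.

0, 1, 2, 9, 10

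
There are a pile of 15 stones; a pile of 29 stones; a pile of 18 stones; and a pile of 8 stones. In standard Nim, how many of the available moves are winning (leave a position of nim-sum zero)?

3

Bitwise XOR of the heap sizes:
  01111  (15)
  11101  (29)
  10010  (18)
  01000  (8)
  -----
  01000  (8)
The overall nim-sum is X = 8. A pile of size p has a winning move iff p XOR X < p (reduce it to p XOR X).
  15: 15 XOR 8 = 7 < 15 — winning move (to 7).
  29: 29 XOR 8 = 21 < 29 — winning move (to 21).
  18: 18 XOR 8 = 26 ≥ 18 — no move.
  8: 8 XOR 8 = 0 < 8 — winning move (to 0).
That gives 3 winning moves.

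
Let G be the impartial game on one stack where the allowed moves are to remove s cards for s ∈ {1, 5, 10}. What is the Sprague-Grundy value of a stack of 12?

2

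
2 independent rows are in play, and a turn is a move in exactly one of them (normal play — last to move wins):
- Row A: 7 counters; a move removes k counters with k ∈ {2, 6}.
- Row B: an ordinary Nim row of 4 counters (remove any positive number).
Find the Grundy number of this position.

5

Grundy values for row A (subtraction set {2, 6}):
g(0) = mex{} = 0
g(1) = mex{} = 0
g(2) = mex{0} = 1
g(3) = mex{0} = 1
g(4) = mex{1} = 0
g(5) = mex{1} = 0
g(6) = mex{0} = 1
g(7) = mex{0} = 1
So g(7) = 1.
Row B is a plain Nim row of size 4, so its Grundy value is 4.
By the Sprague-Grundy theorem, the Grundy value of a sum of independent games is the XOR of the component values.
Combined value = 1 ⊕ 4 = 5.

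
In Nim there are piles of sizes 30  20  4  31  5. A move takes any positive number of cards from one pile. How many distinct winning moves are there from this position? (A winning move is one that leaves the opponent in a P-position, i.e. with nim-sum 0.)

3

Nim-sum: 30 XOR 20 XOR 4 XOR 31 XOR 5 = 20.
The overall nim-sum is X = 20. A pile of size p has a winning move iff p XOR X < p (reduce it to p XOR X).
  30: 30 XOR 20 = 10 < 30 — winning move (to 10).
  20: 20 XOR 20 = 0 < 20 — winning move (to 0).
  4: 4 XOR 20 = 16 ≥ 4 — no move.
  31: 31 XOR 20 = 11 < 31 — winning move (to 11).
  5: 5 XOR 20 = 17 ≥ 5 — no move.
That gives 3 winning moves.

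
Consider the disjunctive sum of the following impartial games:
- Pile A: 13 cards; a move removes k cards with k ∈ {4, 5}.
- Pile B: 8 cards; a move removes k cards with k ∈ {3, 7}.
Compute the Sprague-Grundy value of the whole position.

3

For pile A, compute g(0), g(1), … with moves {4, 5}:
g(0) = mex{} = 0
g(1) = mex{} = 0
g(2) = mex{} = 0
g(3) = mex{} = 0
g(4) = mex{0} = 1
g(5) = mex{0} = 1
g(6) = mex{0} = 1
g(7) = mex{0} = 1
g(8) = mex{0,1} = 2
g(9) = mex{1} = 0
g(10) = mex{1} = 0
g(11) = mex{1} = 0
g(12) = mex{1,2} = 0
g(13) = mex{0,2} = 1
So g(13) = 1.
Grundy values for pile B (subtraction set {3, 7}):
g(0) = mex{} = 0
g(1) = mex{} = 0
g(2) = mex{} = 0
g(3) = mex{0} = 1
g(4) = mex{0} = 1
g(5) = mex{0} = 1
g(6) = mex{1} = 0
g(7) = mex{0,1} = 2
g(8) = mex{0,1} = 2
So g(8) = 2.
The value of a disjunctive sum is the nim-sum of the parts.
Combined value = 1 XOR 2 = 3.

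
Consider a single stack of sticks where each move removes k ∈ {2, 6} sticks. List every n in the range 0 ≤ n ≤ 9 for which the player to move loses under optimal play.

0, 1, 4, 5, 8, 9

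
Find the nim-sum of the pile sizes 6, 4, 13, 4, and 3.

8

In binary:
  0110  (6)
  0100  (4)
  1101  (13)
  0100  (4)
  0011  (3)
  ----
  1000  (8)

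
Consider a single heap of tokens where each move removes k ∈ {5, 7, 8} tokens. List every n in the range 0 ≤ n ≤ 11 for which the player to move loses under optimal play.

0, 1, 2, 3, 4

Grundy values for subtraction set {5, 7, 8}:
k:     0  1  2  3  4  5  6  7  8  9 10 11
g(k):  0  0  0  0  0  1  1  1  1  1  2  2
The P-positions (g = 0) in 0..11 are 0, 1, 2, 3, 4.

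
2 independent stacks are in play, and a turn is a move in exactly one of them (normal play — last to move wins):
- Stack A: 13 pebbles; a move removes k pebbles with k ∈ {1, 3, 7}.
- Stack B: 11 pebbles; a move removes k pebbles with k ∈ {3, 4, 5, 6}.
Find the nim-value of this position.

1

For stack A, compute g(0), g(1), … with moves {1, 3, 7}:
g(0) = mex{} = 0
g(1) = mex{0} = 1
g(2) = mex{1} = 0
g(3) = mex{0} = 1
g(4) = mex{1} = 0
g(5) = mex{0} = 1
g(6) = mex{1} = 0
g(7) = mex{0} = 1
g(8) = mex{1} = 0
g(9) = mex{0} = 1
g(10) = mex{1} = 0
g(11) = mex{0} = 1
g(12) = mex{1} = 0
g(13) = mex{0} = 1
So g(13) = 1.
Build the Grundy sequence for stack B with g(k) = mex{g(k−s) : s ∈ {3, 4, 5, 6}, s ≤ k}:
k:     0  1  2  3  4  5  6  7  8  9 10 11
g(k):  0  0  0  1  1  1  2  2  2  0  0  0
So g(11) = 0.
By the Sprague-Grundy theorem, the Grundy value of a sum of independent games is the XOR of the component values.
Combined value = 1 ⊕ 0 = 1.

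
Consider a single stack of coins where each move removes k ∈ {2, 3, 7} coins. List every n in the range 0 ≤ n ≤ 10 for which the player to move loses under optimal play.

0, 1, 5, 6, 10

Compute g(0), g(1), … for moves {2, 3, 7}:
k:     0  1  2  3  4  5  6  7  8  9 10
g(k):  0  0  1  1  2  0  0  1  1  2  0
The P-positions (g = 0) in 0..10 are 0, 1, 5, 6, 10.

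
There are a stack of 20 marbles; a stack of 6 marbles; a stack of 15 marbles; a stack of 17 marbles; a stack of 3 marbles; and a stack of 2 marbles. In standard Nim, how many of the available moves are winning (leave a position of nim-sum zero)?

In binary:
  10100  (20)
  00110  (6)
  01111  (15)
  10001  (17)
  00011  (3)
  00010  (2)
  -----
  01101  (13)
The overall nim-sum is X = 13. A stack of size p has a winning move iff p XOR X < p (reduce it to p XOR X).
  20: 20 XOR 13 = 25 ≥ 20 — no move.
  6: 6 XOR 13 = 11 ≥ 6 — no move.
  15: 15 XOR 13 = 2 < 15 — winning move (to 2).
  17: 17 XOR 13 = 28 ≥ 17 — no move.
  3: 3 XOR 13 = 14 ≥ 3 — no move.
  2: 2 XOR 13 = 15 ≥ 2 — no move.
That gives 1 winning move.

1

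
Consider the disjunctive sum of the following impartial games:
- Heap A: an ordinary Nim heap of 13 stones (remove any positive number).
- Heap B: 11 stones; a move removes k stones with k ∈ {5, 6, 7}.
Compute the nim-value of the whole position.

15

Heap A is a plain Nim heap of size 13, so its Grundy value is 13.
Build the Grundy sequence for heap B with g(k) = mex{g(k−s) : s ∈ {5, 6, 7}, s ≤ k}:
g(0) = mex{} = 0
g(1) = mex{} = 0
g(2) = mex{} = 0
g(3) = mex{} = 0
g(4) = mex{} = 0
g(5) = mex{0} = 1
g(6) = mex{0} = 1
g(7) = mex{0} = 1
g(8) = mex{0} = 1
g(9) = mex{0} = 1
g(10) = mex{0,1} = 2
g(11) = mex{0,1} = 2
So g(11) = 2.
The value of a disjunctive sum is the nim-sum of the parts.
Combined value = 13 ⊕ 2 = 15.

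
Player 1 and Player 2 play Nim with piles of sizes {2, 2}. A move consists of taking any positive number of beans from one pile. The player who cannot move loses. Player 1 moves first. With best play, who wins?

Player 2 wins

In binary:
  10  (2)
  10  (2)
  --
  00  (0)
The nim-sum is 0, so this is a P-position: the player to move is in a losing position under optimal play; Player 1 is about to move from it and so loses — Player 2 wins.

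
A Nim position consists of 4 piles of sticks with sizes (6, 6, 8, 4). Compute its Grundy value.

Compute the nim-sum pairwise:
6 ^ 6 = 0
0 ^ 8 = 8
8 ^ 4 = 12

12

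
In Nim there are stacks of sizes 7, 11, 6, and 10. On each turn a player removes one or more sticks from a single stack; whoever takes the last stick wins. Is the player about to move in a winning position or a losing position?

Losing position

Write each in binary and XOR column by column:
  0111  (7)
  1011  (11)
  0110  (6)
  1010  (10)
  ----
  0000  (0)
The nim-sum is 0, so this is a P-position: the player to move is in a losing position under optimal play.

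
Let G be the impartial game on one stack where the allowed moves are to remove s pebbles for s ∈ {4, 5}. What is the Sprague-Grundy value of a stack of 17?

2

Grundy values for subtraction set {4, 5}:
k:     0  1  2  3  4  5  6  7  8  9 10 11 12 13 14 15 16 17
g(k):  0  0  0  0  1  1  1  1  2  0  0  0  0  1  1  1  1  2
So g(17) = 2.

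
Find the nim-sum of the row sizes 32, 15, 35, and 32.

44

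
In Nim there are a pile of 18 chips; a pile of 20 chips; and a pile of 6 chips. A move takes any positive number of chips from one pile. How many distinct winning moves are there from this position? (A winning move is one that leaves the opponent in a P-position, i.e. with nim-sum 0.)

Bitwise XOR of the heap sizes:
  10010  (18)
  10100  (20)
  00110  (6)
  -----
  00000  (0)
The nim-sum is already 0, so every move leaves a nonzero nim-sum — there are no winning moves.

0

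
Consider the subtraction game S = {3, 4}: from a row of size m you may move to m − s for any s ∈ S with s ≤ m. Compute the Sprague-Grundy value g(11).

1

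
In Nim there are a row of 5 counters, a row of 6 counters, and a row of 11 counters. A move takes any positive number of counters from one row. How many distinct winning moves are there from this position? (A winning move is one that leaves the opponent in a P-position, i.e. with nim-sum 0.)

In binary:
  0101  (5)
  0110  (6)
  1011  (11)
  ----
  1000  (8)
The overall nim-sum is X = 8. A row of size p has a winning move iff p XOR X < p (reduce it to p XOR X).
  5: 5 XOR 8 = 13 ≥ 5 — no move.
  6: 6 XOR 8 = 14 ≥ 6 — no move.
  11: 11 XOR 8 = 3 < 11 — winning move (to 3).
That gives 1 winning move.

1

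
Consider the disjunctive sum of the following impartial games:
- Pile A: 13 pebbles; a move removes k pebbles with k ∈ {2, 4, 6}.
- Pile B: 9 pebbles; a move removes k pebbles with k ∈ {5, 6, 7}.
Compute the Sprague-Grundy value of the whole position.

3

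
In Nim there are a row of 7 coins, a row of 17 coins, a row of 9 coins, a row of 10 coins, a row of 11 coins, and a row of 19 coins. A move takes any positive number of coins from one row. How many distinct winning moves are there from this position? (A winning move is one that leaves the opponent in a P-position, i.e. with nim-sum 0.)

3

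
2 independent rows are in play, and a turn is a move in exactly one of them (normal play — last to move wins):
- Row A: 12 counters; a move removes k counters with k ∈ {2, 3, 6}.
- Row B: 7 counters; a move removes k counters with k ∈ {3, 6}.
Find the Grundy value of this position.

Build the Grundy sequence for row A with g(k) = mex{g(k−s) : s ∈ {2, 3, 6}, s ≤ k}:
k:     0  1  2  3  4  5  6  7  8  9 10 11 12
g(k):  0  0  1  1  2  0  3  1  2  0  0  1  1
So g(12) = 1.
Build the Grundy sequence for row B with g(k) = mex{g(k−s) : s ∈ {3, 6}, s ≤ k}:
k:     0  1  2  3  4  5  6  7
g(k):  0  0  0  1  1  1  2  2
So g(7) = 2.
The value of a disjunctive sum is the nim-sum of the parts.
Combined value = 1 ⊕ 2 = 3.

3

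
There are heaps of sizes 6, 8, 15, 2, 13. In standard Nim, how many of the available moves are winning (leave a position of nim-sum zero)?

3

Nim-sum: 6 ^ 8 ^ 15 ^ 2 ^ 13 = 14.
The overall nim-sum is X = 14. A heap of size p has a winning move iff p XOR X < p (reduce it to p XOR X).
  6: 6 XOR 14 = 8 ≥ 6 — no move.
  8: 8 XOR 14 = 6 < 8 — winning move (to 6).
  15: 15 XOR 14 = 1 < 15 — winning move (to 1).
  2: 2 XOR 14 = 12 ≥ 2 — no move.
  13: 13 XOR 14 = 3 < 13 — winning move (to 3).
That gives 3 winning moves.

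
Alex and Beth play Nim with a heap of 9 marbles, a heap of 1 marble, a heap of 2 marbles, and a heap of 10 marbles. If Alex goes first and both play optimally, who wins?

Nim-sum: 9 XOR 1 XOR 2 XOR 10 = 0.
The nim-sum is 0, so this is a P-position: the player to move is in a losing position under optimal play; Alex is about to move from it and so loses — Beth wins.

Beth wins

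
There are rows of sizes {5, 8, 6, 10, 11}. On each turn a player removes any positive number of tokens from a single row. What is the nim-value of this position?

10

Compute the nim-sum pairwise:
5 ⊕ 8 = 13
13 ⊕ 6 = 11
11 ⊕ 10 = 1
1 ⊕ 11 = 10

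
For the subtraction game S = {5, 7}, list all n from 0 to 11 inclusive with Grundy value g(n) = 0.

0, 1, 2, 3, 4

Build the Grundy sequence with g(k) = mex{g(k−s) : s ∈ {5, 7}, s ≤ k}:
k:     0  1  2  3  4  5  6  7  8  9 10 11
g(k):  0  0  0  0  0  1  1  1  1  1  2  2
The P-positions (g = 0) in 0..11 are 0, 1, 2, 3, 4.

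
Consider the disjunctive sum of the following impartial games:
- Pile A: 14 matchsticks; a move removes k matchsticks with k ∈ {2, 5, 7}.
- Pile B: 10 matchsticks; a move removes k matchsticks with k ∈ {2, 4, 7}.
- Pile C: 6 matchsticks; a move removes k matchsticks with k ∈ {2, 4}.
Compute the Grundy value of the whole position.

Grundy values for pile A (subtraction set {2, 5, 7}):
k:     0  1  2  3  4  5  6  7  8  9 10 11 12 13 14
g(k):  0  0  1  1  0  2  1  3  2  2  0  3  1  0  0
So g(14) = 0.
For pile B, compute g(0), g(1), … with moves {2, 4, 7}:
k:     0  1  2  3  4  5  6  7  8  9 10
g(k):  0  0  1  1  2  2  0  3  1  0  2
So g(10) = 2.
For pile C, compute g(0), g(1), … with moves {2, 4}:
k:     0  1  2  3  4  5  6
g(k):  0  0  1  1  2  2  0
So g(6) = 0.
By the Sprague-Grundy theorem, the Grundy value of a sum of independent games is the XOR of the component values.
Combined value = 0 ⊕ 2 ⊕ 0 = 2.

2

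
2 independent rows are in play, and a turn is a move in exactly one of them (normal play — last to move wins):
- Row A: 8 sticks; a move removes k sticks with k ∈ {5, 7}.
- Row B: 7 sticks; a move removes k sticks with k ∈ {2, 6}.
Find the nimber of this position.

0

Build the Grundy sequence for row A with g(k) = mex{g(k−s) : s ∈ {5, 7}, s ≤ k}:
g(0) = mex{} = 0
g(1) = mex{} = 0
g(2) = mex{} = 0
g(3) = mex{} = 0
g(4) = mex{} = 0
g(5) = mex{0} = 1
g(6) = mex{0} = 1
g(7) = mex{0} = 1
g(8) = mex{0} = 1
So g(8) = 1.
Grundy values for row B (subtraction set {2, 6}):
k:     0  1  2  3  4  5  6  7
g(k):  0  0  1  1  0  0  1  1
So g(7) = 1.
By the Sprague-Grundy theorem, the Grundy value of a sum of independent games is the XOR of the component values.
Combined value = 1 XOR 1 = 0.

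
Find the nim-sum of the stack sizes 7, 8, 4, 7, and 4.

8

Nim-sum: 7 ^ 8 ^ 4 ^ 7 ^ 4 = 8.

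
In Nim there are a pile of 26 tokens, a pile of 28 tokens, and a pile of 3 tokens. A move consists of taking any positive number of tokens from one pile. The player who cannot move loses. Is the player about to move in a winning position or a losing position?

Write each in binary and XOR column by column:
  11010  (26)
  11100  (28)
  00011  (3)
  -----
  00101  (5)
The nim-sum is 5 ≠ 0, so this is an N-position: the player to move can win.

Winning position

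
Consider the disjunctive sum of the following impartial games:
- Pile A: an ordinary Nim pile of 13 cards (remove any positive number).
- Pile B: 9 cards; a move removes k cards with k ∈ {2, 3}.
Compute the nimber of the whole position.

15

Pile A is a plain Nim pile of size 13, so its Grundy value is 13.
Build the Grundy sequence for pile B with g(k) = mex{g(k−s) : s ∈ {2, 3}, s ≤ k}:
g(0) = mex{} = 0
g(1) = mex{} = 0
g(2) = mex{0} = 1
g(3) = mex{0} = 1
g(4) = mex{0,1} = 2
g(5) = mex{1} = 0
g(6) = mex{1,2} = 0
g(7) = mex{0,2} = 1
g(8) = mex{0} = 1
g(9) = mex{0,1} = 2
So g(9) = 2.
The value of a disjunctive sum is the nim-sum of the parts.
Combined value = 13 XOR 2 = 15.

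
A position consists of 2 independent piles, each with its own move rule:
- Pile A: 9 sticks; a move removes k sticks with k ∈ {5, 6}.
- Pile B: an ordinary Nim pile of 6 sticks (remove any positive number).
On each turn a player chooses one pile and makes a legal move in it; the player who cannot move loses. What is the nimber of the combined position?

For pile A, compute g(0), g(1), … with moves {5, 6}:
g(0) = mex{} = 0
g(1) = mex{} = 0
g(2) = mex{} = 0
g(3) = mex{} = 0
g(4) = mex{} = 0
g(5) = mex{0} = 1
g(6) = mex{0} = 1
g(7) = mex{0} = 1
g(8) = mex{0} = 1
g(9) = mex{0} = 1
So g(9) = 1.
Pile B is a plain Nim pile of size 6, so its Grundy value is 6.
The value of a disjunctive sum is the nim-sum of the parts.
Combined value = 1 XOR 6 = 7.

7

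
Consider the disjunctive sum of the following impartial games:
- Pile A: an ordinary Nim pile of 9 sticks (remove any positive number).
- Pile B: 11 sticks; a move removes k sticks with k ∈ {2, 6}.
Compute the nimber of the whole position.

Pile A is a plain Nim pile of size 9, so its Grundy value is 9.
Build the Grundy sequence for pile B with g(k) = mex{g(k−s) : s ∈ {2, 6}, s ≤ k}:
g(0) = mex{} = 0
g(1) = mex{} = 0
g(2) = mex{0} = 1
g(3) = mex{0} = 1
g(4) = mex{1} = 0
g(5) = mex{1} = 0
g(6) = mex{0} = 1
g(7) = mex{0} = 1
g(8) = mex{1} = 0
g(9) = mex{1} = 0
g(10) = mex{0} = 1
g(11) = mex{0} = 1
So g(11) = 1.
By the Sprague-Grundy theorem, the Grundy value of a sum of independent games is the XOR of the component values.
Combined value = 9 XOR 1 = 8.

8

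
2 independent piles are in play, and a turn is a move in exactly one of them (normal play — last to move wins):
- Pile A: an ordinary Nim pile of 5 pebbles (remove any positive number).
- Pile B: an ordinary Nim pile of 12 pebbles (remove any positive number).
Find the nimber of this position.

9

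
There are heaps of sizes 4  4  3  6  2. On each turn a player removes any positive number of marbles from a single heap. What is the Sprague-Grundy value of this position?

7

Write each in binary and XOR column by column:
  100  (4)
  100  (4)
  011  (3)
  110  (6)
  010  (2)
  ---
  111  (7)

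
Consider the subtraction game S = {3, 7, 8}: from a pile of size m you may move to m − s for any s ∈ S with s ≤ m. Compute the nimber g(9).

Build the Grundy sequence with g(k) = mex{g(k−s) : s ∈ {3, 7, 8}, s ≤ k}:
g(0) = mex{} = 0
g(1) = mex{} = 0
g(2) = mex{} = 0
g(3) = mex{0} = 1
g(4) = mex{0} = 1
g(5) = mex{0} = 1
g(6) = mex{1} = 0
g(7) = mex{0,1} = 2
g(8) = mex{0,1} = 2
g(9) = mex{0} = 1
So g(9) = 1.

1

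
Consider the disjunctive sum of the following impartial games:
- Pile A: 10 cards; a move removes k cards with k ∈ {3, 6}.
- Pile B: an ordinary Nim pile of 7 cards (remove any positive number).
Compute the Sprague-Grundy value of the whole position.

7

For pile A, compute g(0), g(1), … with moves {3, 6}:
g(0) = mex{} = 0
g(1) = mex{} = 0
g(2) = mex{} = 0
g(3) = mex{0} = 1
g(4) = mex{0} = 1
g(5) = mex{0} = 1
g(6) = mex{0,1} = 2
g(7) = mex{0,1} = 2
g(8) = mex{0,1} = 2
g(9) = mex{1,2} = 0
g(10) = mex{1,2} = 0
So g(10) = 0.
Pile B is a plain Nim pile of size 7, so its Grundy value is 7.
The value of a disjunctive sum is the nim-sum of the parts.
Combined value = 0 XOR 7 = 7.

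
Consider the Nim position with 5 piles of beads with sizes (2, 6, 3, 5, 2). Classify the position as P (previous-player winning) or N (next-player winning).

P-position

Nim-sum: 2 ^ 6 ^ 3 ^ 5 ^ 2 = 0.
The nim-sum is 0, so this is a P-position: the player to move is in a losing position under optimal play.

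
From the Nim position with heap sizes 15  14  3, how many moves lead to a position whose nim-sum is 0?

Compute the nim-sum pairwise:
15 XOR 14 = 1
1 XOR 3 = 2
The overall nim-sum is X = 2. A heap of size p has a winning move iff p XOR X < p (reduce it to p XOR X).
  15: 15 XOR 2 = 13 < 15 — winning move (to 13).
  14: 14 XOR 2 = 12 < 14 — winning move (to 12).
  3: 3 XOR 2 = 1 < 3 — winning move (to 1).
That gives 3 winning moves.

3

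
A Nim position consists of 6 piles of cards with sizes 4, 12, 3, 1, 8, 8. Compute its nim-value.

10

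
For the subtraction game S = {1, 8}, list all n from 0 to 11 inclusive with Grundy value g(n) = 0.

0, 2, 4, 6, 9, 11

Build the Grundy sequence with g(k) = mex{g(k−s) : s ∈ {1, 8}, s ≤ k}:
g(0) = mex{} = 0
g(1) = mex{0} = 1
g(2) = mex{1} = 0
g(3) = mex{0} = 1
g(4) = mex{1} = 0
g(5) = mex{0} = 1
g(6) = mex{1} = 0
g(7) = mex{0} = 1
g(8) = mex{0,1} = 2
g(9) = mex{1,2} = 0
g(10) = mex{0} = 1
g(11) = mex{1} = 0
The P-positions (g = 0) in 0..11 are 0, 2, 4, 6, 9, 11.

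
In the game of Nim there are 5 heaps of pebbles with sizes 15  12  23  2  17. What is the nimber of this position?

Nim-sum: 15 ⊕ 12 ⊕ 23 ⊕ 2 ⊕ 17 = 7.

7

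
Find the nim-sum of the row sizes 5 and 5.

0

Bitwise XOR of the heap sizes:
  101  (5)
  101  (5)
  ---
  000  (0)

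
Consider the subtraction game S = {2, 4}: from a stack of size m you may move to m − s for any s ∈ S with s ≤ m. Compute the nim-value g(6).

0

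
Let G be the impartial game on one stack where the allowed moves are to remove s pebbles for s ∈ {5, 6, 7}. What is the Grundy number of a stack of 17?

1

Grundy values for subtraction set {5, 6, 7}:
k:     0  1  2  3  4  5  6  7  8  9 10 11 12 13 14 15 16 17
g(k):  0  0  0  0  0  1  1  1  1  1  2  2  0  0  0  0  0  1
So g(17) = 1.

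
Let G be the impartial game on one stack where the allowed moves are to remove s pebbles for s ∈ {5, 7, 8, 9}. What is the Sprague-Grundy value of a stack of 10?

Compute g(0), g(1), … for moves {5, 7, 8, 9}:
g(0) = mex{} = 0
g(1) = mex{} = 0
g(2) = mex{} = 0
g(3) = mex{} = 0
g(4) = mex{} = 0
g(5) = mex{0} = 1
g(6) = mex{0} = 1
g(7) = mex{0} = 1
g(8) = mex{0} = 1
g(9) = mex{0} = 1
g(10) = mex{0,1} = 2
So g(10) = 2.

2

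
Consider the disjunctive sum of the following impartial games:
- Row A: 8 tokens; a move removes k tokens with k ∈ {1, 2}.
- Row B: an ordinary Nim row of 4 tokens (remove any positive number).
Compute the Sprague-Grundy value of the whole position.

Grundy values for row A (subtraction set {1, 2}):
g(0) = mex{} = 0
g(1) = mex{0} = 1
g(2) = mex{0,1} = 2
g(3) = mex{1,2} = 0
g(4) = mex{0,2} = 1
g(5) = mex{0,1} = 2
g(6) = mex{1,2} = 0
g(7) = mex{0,2} = 1
g(8) = mex{0,1} = 2
So g(8) = 2.
Row B is a plain Nim row of size 4, so its Grundy value is 4.
The value of a disjunctive sum is the nim-sum of the parts.
Combined value = 2 ⊕ 4 = 6.

6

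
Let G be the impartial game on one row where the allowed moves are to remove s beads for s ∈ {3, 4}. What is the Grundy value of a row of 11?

1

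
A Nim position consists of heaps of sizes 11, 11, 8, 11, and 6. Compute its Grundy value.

Write each in binary and XOR column by column:
  1011  (11)
  1011  (11)
  1000  (8)
  1011  (11)
  0110  (6)
  ----
  0101  (5)

5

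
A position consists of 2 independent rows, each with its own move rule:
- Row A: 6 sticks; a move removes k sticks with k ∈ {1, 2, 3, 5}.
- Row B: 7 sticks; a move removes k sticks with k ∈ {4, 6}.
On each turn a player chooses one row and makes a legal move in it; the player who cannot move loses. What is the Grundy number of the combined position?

Grundy values for row A (subtraction set {1, 2, 3, 5}):
k:     0  1  2  3  4  5  6
g(k):  0  1  2  3  0  1  2
So g(6) = 2.
Build the Grundy sequence for row B with g(k) = mex{g(k−s) : s ∈ {4, 6}, s ≤ k}:
g(0) = mex{} = 0
g(1) = mex{} = 0
g(2) = mex{} = 0
g(3) = mex{} = 0
g(4) = mex{0} = 1
g(5) = mex{0} = 1
g(6) = mex{0} = 1
g(7) = mex{0} = 1
So g(7) = 1.
By the Sprague-Grundy theorem, the Grundy value of a sum of independent games is the XOR of the component values.
Combined value = 2 ⊕ 1 = 3.

3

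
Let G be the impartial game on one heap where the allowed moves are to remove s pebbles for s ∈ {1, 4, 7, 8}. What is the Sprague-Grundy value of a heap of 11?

0

Grundy values for subtraction set {1, 4, 7, 8}:
k:     0  1  2  3  4  5  6  7  8  9 10 11
g(k):  0  1  0  1  2  0  1  2  3  2  3  0
So g(11) = 0.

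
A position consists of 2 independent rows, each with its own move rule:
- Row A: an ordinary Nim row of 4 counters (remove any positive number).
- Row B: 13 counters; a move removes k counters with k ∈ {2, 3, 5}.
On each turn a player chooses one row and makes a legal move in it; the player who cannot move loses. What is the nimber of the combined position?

Row A is a plain Nim row of size 4, so its Grundy value is 4.
Build the Grundy sequence for row B with g(k) = mex{g(k−s) : s ∈ {2, 3, 5}, s ≤ k}:
g(0) = mex{} = 0
g(1) = mex{} = 0
g(2) = mex{0} = 1
g(3) = mex{0} = 1
g(4) = mex{0,1} = 2
g(5) = mex{0,1} = 2
g(6) = mex{0,1,2} = 3
g(7) = mex{1,2} = 0
g(8) = mex{1,2,3} = 0
g(9) = mex{0,2,3} = 1
g(10) = mex{0,2} = 1
g(11) = mex{0,1,3} = 2
g(12) = mex{0,1} = 2
g(13) = mex{0,1,2} = 3
So g(13) = 3.
By the Sprague-Grundy theorem, the Grundy value of a sum of independent games is the XOR of the component values.
Combined value = 4 XOR 3 = 7.

7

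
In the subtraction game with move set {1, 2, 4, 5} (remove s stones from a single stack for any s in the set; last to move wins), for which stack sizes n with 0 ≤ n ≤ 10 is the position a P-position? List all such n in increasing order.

0, 3, 6, 9

Build the Grundy sequence with g(k) = mex{g(k−s) : s ∈ {1, 2, 4, 5}, s ≤ k}:
k:     0  1  2  3  4  5  6  7  8  9 10
g(k):  0  1  2  0  1  2  0  1  2  0  1
The P-positions (g = 0) in 0..10 are 0, 3, 6, 9.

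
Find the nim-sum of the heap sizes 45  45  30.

30

Write each in binary and XOR column by column:
  101101  (45)
  101101  (45)
  011110  (30)
  ------
  011110  (30)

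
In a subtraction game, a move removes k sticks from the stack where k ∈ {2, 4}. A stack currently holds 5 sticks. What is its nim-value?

Compute g(0), g(1), … for moves {2, 4}:
g(0) = mex{} = 0
g(1) = mex{} = 0
g(2) = mex{0} = 1
g(3) = mex{0} = 1
g(4) = mex{0,1} = 2
g(5) = mex{0,1} = 2
So g(5) = 2.

2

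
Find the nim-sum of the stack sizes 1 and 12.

13

Compute the nim-sum pairwise:
1 XOR 12 = 13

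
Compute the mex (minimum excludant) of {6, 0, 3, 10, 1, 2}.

4

The values 0, 1, 2, 3 are all present; 4 is the first non-negative integer missing from the set.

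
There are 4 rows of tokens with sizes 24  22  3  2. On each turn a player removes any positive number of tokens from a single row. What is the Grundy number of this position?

15

Compute the nim-sum pairwise:
24 ⊕ 22 = 14
14 ⊕ 3 = 13
13 ⊕ 2 = 15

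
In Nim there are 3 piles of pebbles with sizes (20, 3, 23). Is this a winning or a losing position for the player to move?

Compute the nim-sum pairwise:
20 ^ 3 = 23
23 ^ 23 = 0
The nim-sum is 0, so this is a P-position: the player to move is in a losing position under optimal play.

Losing position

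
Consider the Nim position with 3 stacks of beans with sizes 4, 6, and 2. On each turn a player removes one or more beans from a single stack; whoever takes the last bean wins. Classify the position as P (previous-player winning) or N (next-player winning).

Compute the nim-sum pairwise:
4 ⊕ 6 = 2
2 ⊕ 2 = 0
The nim-sum is 0, so this is a P-position: the player to move is in a losing position under optimal play.

P-position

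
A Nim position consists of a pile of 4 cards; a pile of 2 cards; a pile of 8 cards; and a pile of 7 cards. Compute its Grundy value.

9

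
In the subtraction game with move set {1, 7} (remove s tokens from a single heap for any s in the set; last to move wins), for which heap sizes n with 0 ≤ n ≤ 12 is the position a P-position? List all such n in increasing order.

0, 2, 4, 6, 8, 10, 12

Build the Grundy sequence with g(k) = mex{g(k−s) : s ∈ {1, 7}, s ≤ k}:
g(0) = mex{} = 0
g(1) = mex{0} = 1
g(2) = mex{1} = 0
g(3) = mex{0} = 1
g(4) = mex{1} = 0
g(5) = mex{0} = 1
g(6) = mex{1} = 0
g(7) = mex{0} = 1
g(8) = mex{1} = 0
g(9) = mex{0} = 1
g(10) = mex{1} = 0
g(11) = mex{0} = 1
g(12) = mex{1} = 0
The P-positions (g = 0) in 0..12 are 0, 2, 4, 6, 8, 10, 12.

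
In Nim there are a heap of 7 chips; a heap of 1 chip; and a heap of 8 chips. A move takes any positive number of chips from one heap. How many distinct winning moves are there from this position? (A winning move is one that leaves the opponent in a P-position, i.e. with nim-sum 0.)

Nim-sum: 7 ^ 1 ^ 8 = 14.
The overall nim-sum is X = 14. A heap of size p has a winning move iff p XOR X < p (reduce it to p XOR X).
  7: 7 XOR 14 = 9 ≥ 7 — no move.
  1: 1 XOR 14 = 15 ≥ 1 — no move.
  8: 8 XOR 14 = 6 < 8 — winning move (to 6).
That gives 1 winning move.

1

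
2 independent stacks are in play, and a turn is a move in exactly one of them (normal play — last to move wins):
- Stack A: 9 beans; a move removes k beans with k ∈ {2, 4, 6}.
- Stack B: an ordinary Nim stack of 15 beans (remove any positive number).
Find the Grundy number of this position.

15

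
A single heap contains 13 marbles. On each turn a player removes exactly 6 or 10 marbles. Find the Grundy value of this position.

2

Build the Grundy sequence with g(k) = mex{g(k−s) : s ∈ {6, 10}, s ≤ k}:
k:     0  1  2  3  4  5  6  7  8  9 10 11 12 13
g(k):  0  0  0  0  0  0  1  1  1  1  1  1  2  2
So g(13) = 2.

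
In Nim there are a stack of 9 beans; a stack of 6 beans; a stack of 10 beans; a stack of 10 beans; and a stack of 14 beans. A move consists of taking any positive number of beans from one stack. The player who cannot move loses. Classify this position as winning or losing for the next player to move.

In binary:
  1001  (9)
  0110  (6)
  1010  (10)
  1010  (10)
  1110  (14)
  ----
  0001  (1)
The nim-sum is 1 ≠ 0, so this is an N-position: the player to move can win.

Winning position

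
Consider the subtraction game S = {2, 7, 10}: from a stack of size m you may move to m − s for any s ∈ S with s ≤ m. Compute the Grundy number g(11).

1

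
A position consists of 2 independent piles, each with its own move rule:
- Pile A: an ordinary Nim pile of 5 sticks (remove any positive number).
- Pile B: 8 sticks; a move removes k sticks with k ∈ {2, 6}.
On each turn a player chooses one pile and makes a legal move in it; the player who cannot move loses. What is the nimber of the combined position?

Pile A is a plain Nim pile of size 5, so its Grundy value is 5.
Grundy values for pile B (subtraction set {2, 6}):
k:     0  1  2  3  4  5  6  7  8
g(k):  0  0  1  1  0  0  1  1  0
So g(8) = 0.
By the Sprague-Grundy theorem, the Grundy value of a sum of independent games is the XOR of the component values.
Combined value = 5 XOR 0 = 5.

5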